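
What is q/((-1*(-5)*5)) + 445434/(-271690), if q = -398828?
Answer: -10836871517/679225 ≈ -15955.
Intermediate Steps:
q/((-1*(-5)*5)) + 445434/(-271690) = -398828/(-1*(-5)*5) + 445434/(-271690) = -398828/(5*5) + 445434*(-1/271690) = -398828/25 - 222717/135845 = -10836871517/679225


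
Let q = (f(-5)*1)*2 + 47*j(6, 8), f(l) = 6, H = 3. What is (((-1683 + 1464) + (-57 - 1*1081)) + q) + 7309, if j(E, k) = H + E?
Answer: 6387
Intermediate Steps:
j(E, k) = 3 + E
q = 435 (q = (6*1)*2 + 47*(3 + 6) = 6*2 + 47*9 = 12 + 423 = 435)
(((-1683 + 1464) + (-57 - 1*1081)) + q) + 7309 = (((-1683 + 1464) + (-57 - 1*1081)) + 435) + 7309 = ((-219 + (-57 - 1081)) + 435) + 7309 = ((-219 - 1138) + 435) + 7309 = (-1357 + 435) + 7309 = -922 + 7309 = 6387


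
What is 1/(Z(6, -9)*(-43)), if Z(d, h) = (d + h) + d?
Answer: -1/129 ≈ -0.0077519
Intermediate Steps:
Z(d, h) = h + 2*d
1/(Z(6, -9)*(-43)) = 1/((-9 + 2*6)*(-43)) = 1/((-9 + 12)*(-43)) = 1/(3*(-43)) = 1/(-129) = -1/129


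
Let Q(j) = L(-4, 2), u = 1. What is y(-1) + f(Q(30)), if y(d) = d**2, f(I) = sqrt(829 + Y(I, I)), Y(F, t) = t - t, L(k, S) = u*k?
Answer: 1 + sqrt(829) ≈ 29.792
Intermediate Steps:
L(k, S) = k (L(k, S) = 1*k = k)
Y(F, t) = 0
Q(j) = -4
f(I) = sqrt(829) (f(I) = sqrt(829 + 0) = sqrt(829))
y(-1) + f(Q(30)) = (-1)**2 + sqrt(829) = 1 + sqrt(829)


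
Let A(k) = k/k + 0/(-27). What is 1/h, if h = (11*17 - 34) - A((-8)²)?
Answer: 1/152 ≈ 0.0065789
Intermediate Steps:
A(k) = 1 (A(k) = 1 + 0*(-1/27) = 1 + 0 = 1)
h = 152 (h = (11*17 - 34) - 1*1 = (187 - 34) - 1 = 153 - 1 = 152)
1/h = 1/152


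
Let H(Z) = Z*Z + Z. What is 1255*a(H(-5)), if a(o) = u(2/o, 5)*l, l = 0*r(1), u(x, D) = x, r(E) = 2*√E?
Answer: 0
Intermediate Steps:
l = 0 (l = 0*(2*√1) = 0*(2*1) = 0*2 = 0)
H(Z) = Z + Z² (H(Z) = Z² + Z = Z + Z²)
a(o) = 0 (a(o) = (2/o)*0 = 0)
1255*a(H(-5)) = 1255*0 = 0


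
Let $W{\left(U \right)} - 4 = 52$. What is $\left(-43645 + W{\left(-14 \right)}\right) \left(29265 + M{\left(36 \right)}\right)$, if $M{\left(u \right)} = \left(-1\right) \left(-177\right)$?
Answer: $-1283347338$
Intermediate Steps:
$W{\left(U \right)} = 56$ ($W{\left(U \right)} = 4 + 52 = 56$)
$M{\left(u \right)} = 177$
$\left(-43645 + W{\left(-14 \right)}\right) \left(29265 + M{\left(36 \right)}\right) = \left(-43645 + 56\right) \left(29265 + 177\right) = \left(-43589\right) 29442 = -1283347338$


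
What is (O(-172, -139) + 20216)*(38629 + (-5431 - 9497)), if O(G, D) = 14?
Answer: 479471230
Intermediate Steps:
(O(-172, -139) + 20216)*(38629 + (-5431 - 9497)) = (14 + 20216)*(38629 + (-5431 - 9497)) = 20230*(38629 - 14928) = 20230*23701 = 479471230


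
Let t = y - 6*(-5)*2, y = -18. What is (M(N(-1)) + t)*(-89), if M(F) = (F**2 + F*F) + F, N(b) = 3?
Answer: -5607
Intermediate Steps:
t = 42 (t = -18 - 6*(-5)*2 = -18 - (-30)*2 = -18 - 1*(-60) = -18 + 60 = 42)
M(F) = F + 2*F**2 (M(F) = (F**2 + F**2) + F = 2*F**2 + F = F + 2*F**2)
(M(N(-1)) + t)*(-89) = (3*(1 + 2*3) + 42)*(-89) = (3*(1 + 6) + 42)*(-89) = (3*7 + 42)*(-89) = (21 + 42)*(-89) = 63*(-89) = -5607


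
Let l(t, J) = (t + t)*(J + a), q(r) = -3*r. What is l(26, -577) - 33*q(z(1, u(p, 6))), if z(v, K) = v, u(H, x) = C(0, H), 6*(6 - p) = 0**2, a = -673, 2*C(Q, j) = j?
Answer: -64901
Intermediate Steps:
C(Q, j) = j/2
p = 6 (p = 6 - 1/6*0**2 = 6 - 1/6*0 = 6 + 0 = 6)
u(H, x) = H/2
l(t, J) = 2*t*(-673 + J) (l(t, J) = (t + t)*(J - 673) = (2*t)*(-673 + J) = 2*t*(-673 + J))
l(26, -577) - 33*q(z(1, u(p, 6))) = 2*26*(-673 - 577) - (-99) = 2*26*(-1250) - 33*(-3) = -65000 + 99 = -64901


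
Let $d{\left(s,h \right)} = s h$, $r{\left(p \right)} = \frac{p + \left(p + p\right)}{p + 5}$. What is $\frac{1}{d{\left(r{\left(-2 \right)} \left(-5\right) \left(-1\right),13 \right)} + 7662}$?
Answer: $\frac{1}{7532} \approx 0.00013277$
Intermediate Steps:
$r{\left(p \right)} = \frac{3 p}{5 + p}$ ($r{\left(p \right)} = \frac{p + 2 p}{5 + p} = \frac{3 p}{5 + p}$)
$d{\left(s,h \right)} = h s$
$\frac{1}{d{\left(r{\left(-2 \right)} \left(-5\right) \left(-1\right),13 \right)} + 7662} = \frac{1}{13 \cdot 3 \left(-2\right) \frac{1}{5 - 2} \left(-5\right) \left(-1\right) + 7662} = \frac{1}{13 \cdot 3 \left(-2\right) \frac{1}{3} \left(-5\right) \left(-1\right) + 7662} = \frac{1}{13 \left(-2\right) \left(-5\right) \left(-1\right) + 7662} = \frac{1}{13 \cdot 10 \left(-1\right) + 7662} = \frac{1}{13 \left(-10\right) + 7662} = \frac{1}{-130 + 7662} = \frac{1}{7532}$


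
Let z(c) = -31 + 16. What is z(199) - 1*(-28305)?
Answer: 28290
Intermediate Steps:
z(c) = -15
z(199) - 1*(-28305) = -15 - 1*(-28305) = -15 + 28305 = 28290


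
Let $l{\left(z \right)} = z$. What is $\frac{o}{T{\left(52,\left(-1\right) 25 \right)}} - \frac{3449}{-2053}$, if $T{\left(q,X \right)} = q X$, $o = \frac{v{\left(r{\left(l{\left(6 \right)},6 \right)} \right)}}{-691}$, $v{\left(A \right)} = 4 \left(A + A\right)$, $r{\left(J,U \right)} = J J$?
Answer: $\frac{774706991}{461052475} \approx 1.6803$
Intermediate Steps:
$r{\left(J,U \right)} = J^{2}$
$v{\left(A \right)} = 8 A$ ($v{\left(A \right)} = 4 \cdot 2 A = 8 A$)
$o = - \frac{288}{691}$ ($o = \frac{8 \cdot 6^{2}}{-691} = 8 \cdot 36 \left(- \frac{1}{691}\right) = 288 \left(- \frac{1}{691}\right) = - \frac{288}{691} \approx -0.41679$)
$T{\left(q,X \right)} = X q$
$\frac{o}{T{\left(52,\left(-1\right) 25 \right)}} - \frac{3449}{-2053} = - \frac{288}{691 \left(-1\right) 25 \cdot 52} - \frac{3449}{-2053} = - \frac{288}{691 \left(\left(-25\right) 52\right)} - - \frac{3449}{2053} = - \frac{288}{691 \left(-1300\right)} + \frac{3449}{2053} = \left(- \frac{288}{691}\right) \left(- \frac{1}{1300}\right) + \frac{3449}{2053} = \frac{72}{224575} + \frac{3449}{2053} = \frac{774706991}{461052475}$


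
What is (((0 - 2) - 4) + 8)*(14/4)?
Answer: 7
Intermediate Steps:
(((0 - 2) - 4) + 8)*(14/4) = ((-2 - 4) + 8)*(14*(¼)) = (-6 + 8)*(7/2) = 2*(7/2) = 7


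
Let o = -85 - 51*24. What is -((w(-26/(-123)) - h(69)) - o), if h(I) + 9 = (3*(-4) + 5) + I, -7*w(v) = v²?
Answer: -133013492/105903 ≈ -1256.0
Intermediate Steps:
w(v) = -v²/7
h(I) = -16 + I (h(I) = -9 + ((3*(-4) + 5) + I) = -9 + ((-12 + 5) + I) = -9 + (-7 + I) = -16 + I)
o = -1309 (o = -85 - 1224 = -1309)
-((w(-26/(-123)) - h(69)) - o) = -((-(-26/(-123))²/7 - (-16 + 69)) - 1*(-1309)) = -((-(-26*(-1/123))²/7 - 1*53) + 1309) = -((-(26/123)²/7 - 53) + 1309) = -((-⅐*676/15129 - 53) + 1309) = -((-676/105903 - 53) + 1309) = -(-5613535/105903 + 1309) = -1*133013492/105903 = -133013492/105903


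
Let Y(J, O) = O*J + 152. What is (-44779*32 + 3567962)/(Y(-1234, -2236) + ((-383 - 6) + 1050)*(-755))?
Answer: 2135034/2260321 ≈ 0.94457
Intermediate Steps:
Y(J, O) = 152 + J*O (Y(J, O) = J*O + 152 = 152 + J*O)
(-44779*32 + 3567962)/(Y(-1234, -2236) + ((-383 - 6) + 1050)*(-755)) = (-44779*32 + 3567962)/((152 - 1234*(-2236)) + ((-383 - 6) + 1050)*(-755)) = (-1432928 + 3567962)/((152 + 2759224) + (-389 + 1050)*(-755)) = 2135034/(2759376 + 661*(-755)) = 2135034/(2759376 - 499055) = 2135034/2260321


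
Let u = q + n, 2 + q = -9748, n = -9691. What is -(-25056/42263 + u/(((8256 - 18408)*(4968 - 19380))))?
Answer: 3666780629927/6183525902112 ≈ 0.59299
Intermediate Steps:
q = -9750 (q = -2 - 9748 = -9750)
u = -19441 (u = -9750 - 9691 = -19441)
-(-25056/42263 + u/(((8256 - 18408)*(4968 - 19380)))) = -(-25056/42263 - 19441*1/((4968 - 19380)*(8256 - 18408))) = -(-25056*1/42263 - 19441/((-10152*(-14412)))) = -(-25056/42263 - 19441/146310624) = -1*(-3666780629927/6183525902112) = 3666780629927/6183525902112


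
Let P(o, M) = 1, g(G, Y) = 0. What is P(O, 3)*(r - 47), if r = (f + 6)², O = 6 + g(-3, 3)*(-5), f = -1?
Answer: -22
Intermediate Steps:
O = 6 (O = 6 + 0*(-5) = 6 + 0 = 6)
r = 25 (r = (-1 + 6)² = 5² = 25)
P(O, 3)*(r - 47) = 1*(25 - 47) = 1*(-22) = -22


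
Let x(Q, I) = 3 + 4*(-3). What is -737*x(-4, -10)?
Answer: 6633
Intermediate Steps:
x(Q, I) = -9 (x(Q, I) = 3 - 12 = -9)
-737*x(-4, -10) = -737*(-9) = 6633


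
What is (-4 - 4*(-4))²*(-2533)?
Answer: -364752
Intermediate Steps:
(-4 - 4*(-4))²*(-2533) = (-4 + 16)²*(-2533) = 12²*(-2533) = 144*(-2533) = -364752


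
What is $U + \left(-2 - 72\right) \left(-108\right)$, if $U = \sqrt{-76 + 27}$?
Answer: $7992 + 7 i \approx 7992.0 + 7.0 i$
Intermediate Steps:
$U = 7 i$ ($U = \sqrt{-49} = 7 i \approx 7.0 i$)
$U + \left(-2 - 72\right) \left(-108\right) = 7 i + \left(-2 - 72\right) \left(-108\right) = 7 i - -7992 = 7 i + 7992 = 7992 + 7 i$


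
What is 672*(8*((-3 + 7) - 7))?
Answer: -16128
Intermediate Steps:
672*(8*((-3 + 7) - 7)) = 672*(8*(4 - 7)) = 672*(8*(-3)) = 672*(-24) = -16128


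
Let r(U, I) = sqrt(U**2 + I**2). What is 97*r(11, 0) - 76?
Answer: 991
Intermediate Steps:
r(U, I) = sqrt(I**2 + U**2)
97*r(11, 0) - 76 = 97*sqrt(0**2 + 11**2) - 76 = 97*sqrt(0 + 121) - 76 = 97*sqrt(121) - 76 = 97*11 - 76 = 1067 - 76 = 991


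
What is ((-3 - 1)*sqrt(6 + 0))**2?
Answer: 96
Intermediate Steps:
((-3 - 1)*sqrt(6 + 0))**2 = (-4*sqrt(6))**2 = 96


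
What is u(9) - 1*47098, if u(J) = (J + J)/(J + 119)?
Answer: -3014263/64 ≈ -47098.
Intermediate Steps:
u(J) = 2*J/(119 + J) (u(J) = (2*J)/(119 + J) = 2*J/(119 + J))
u(9) - 1*47098 = 2*9/(119 + 9) - 1*47098 = 2*9/128 - 47098 = 2*9*(1/128) - 47098 = 9/64 - 47098 = -3014263/64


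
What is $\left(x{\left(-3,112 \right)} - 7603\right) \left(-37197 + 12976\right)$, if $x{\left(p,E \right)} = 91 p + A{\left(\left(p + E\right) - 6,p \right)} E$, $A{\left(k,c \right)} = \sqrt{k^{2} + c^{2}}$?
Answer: $190764596 - 2712752 \sqrt{10618} \approx -8.8767 \cdot 10^{7}$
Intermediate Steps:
$A{\left(k,c \right)} = \sqrt{c^{2} + k^{2}}$
$x{\left(p,E \right)} = 91 p + E \sqrt{p^{2} + \left(-6 + E + p\right)^{2}}$ ($x{\left(p,E \right)} = 91 p + \sqrt{p^{2} + \left(\left(p + E\right) - 6\right)^{2}} E = 91 p + \sqrt{p^{2} + \left(\left(E + p\right) - 6\right)^{2}} E = 91 p + \sqrt{p^{2} + \left(-6 + E + p\right)^{2}} E = 91 p + E \sqrt{p^{2} + \left(-6 + E + p\right)^{2}}$)
$\left(x{\left(-3,112 \right)} - 7603\right) \left(-37197 + 12976\right) = \left(\left(91 \left(-3\right) + 112 \sqrt{\left(-3\right)^{2} + \left(-6 + 112 - 3\right)^{2}}\right) - 7603\right) \left(-37197 + 12976\right) = \left(\left(-273 + 112 \sqrt{9 + 103^{2}}\right) - 7603\right) \left(-24221\right) = \left(\left(-273 + 112 \sqrt{9 + 10609}\right) - 7603\right) \left(-24221\right) = \left(\left(-273 + 112 \sqrt{10618}\right) - 7603\right) \left(-24221\right) = \left(-7876 + 112 \sqrt{10618}\right) \left(-24221\right) = 190764596 - 2712752 \sqrt{10618}$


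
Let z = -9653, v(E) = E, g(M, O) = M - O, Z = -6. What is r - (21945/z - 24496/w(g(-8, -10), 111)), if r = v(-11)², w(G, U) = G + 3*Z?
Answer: -1941255/1379 ≈ -1407.7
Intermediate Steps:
w(G, U) = -18 + G (w(G, U) = G + 3*(-6) = G - 18 = -18 + G)
r = 121 (r = (-11)² = 121)
r - (21945/z - 24496/w(g(-8, -10), 111)) = 121 - (21945/(-9653) - 24496/(-18 + (-8 - 1*(-10)))) = 121 - (21945*(-1/9653) - 24496/(-18 + (-8 + 10))) = 121 - (-3135/1379 - 24496/(-18 + 2)) = 121 - (-3135/1379 - 24496/(-16)) = 121 - (-3135/1379 - 24496*(-1/16)) = 121 - (-3135/1379 + 1531) = 121 - 1*2108114/1379 = 121 - 2108114/1379 = -1941255/1379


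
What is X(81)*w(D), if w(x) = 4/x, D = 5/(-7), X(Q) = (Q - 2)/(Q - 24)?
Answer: -2212/285 ≈ -7.7614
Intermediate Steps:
X(Q) = (-2 + Q)/(-24 + Q)
D = -5/7 (D = 5*(-1/7) = -5/7 ≈ -0.71429)
X(81)*w(D) = ((-2 + 81)/(-24 + 81))*(4/(-5/7)) = (79/57)*(4*(-7/5)) = ((1/57)*79)*(-28/5) = (79/57)*(-28/5) = -2212/285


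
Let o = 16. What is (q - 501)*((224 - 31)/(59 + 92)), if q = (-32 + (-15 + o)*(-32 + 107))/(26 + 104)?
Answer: -12561791/19630 ≈ -639.93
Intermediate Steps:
q = 43/130 (q = (-32 + (-15 + 16)*(-32 + 107))/(26 + 104) = (-32 + 1*75)/130 = (-32 + 75)*(1/130) = 43*(1/130) = 43/130 ≈ 0.33077)
(q - 501)*((224 - 31)/(59 + 92)) = (43/130 - 501)*((224 - 31)/(59 + 92)) = -12561791/(130*151) = -65087/130*193/151 = -12561791/19630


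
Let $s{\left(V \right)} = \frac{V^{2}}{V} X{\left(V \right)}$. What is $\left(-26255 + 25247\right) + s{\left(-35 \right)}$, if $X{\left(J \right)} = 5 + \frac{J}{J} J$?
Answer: $42$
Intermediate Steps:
$X{\left(J \right)} = 5 + J$ ($X{\left(J \right)} = 5 + 1 J = 5 + J$)
$s{\left(V \right)} = V \left(5 + V\right)$ ($s{\left(V \right)} = \frac{V^{2}}{V} \left(5 + V\right) = V \left(5 + V\right)$)
$\left(-26255 + 25247\right) + s{\left(-35 \right)} = \left(-26255 + 25247\right) - 35 \left(5 - 35\right) = -1008 - -1050 = -1008 + 1050 = 42$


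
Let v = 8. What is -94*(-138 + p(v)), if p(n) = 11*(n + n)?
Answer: -3572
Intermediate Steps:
p(n) = 22*n (p(n) = 11*(2*n) = 22*n)
-94*(-138 + p(v)) = -94*(-138 + 22*8) = -94*(-138 + 176) = -94*38 = -3572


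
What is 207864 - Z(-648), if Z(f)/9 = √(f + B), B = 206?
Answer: 207864 - 9*I*√442 ≈ 2.0786e+5 - 189.21*I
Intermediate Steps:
Z(f) = 9*√(206 + f) (Z(f) = 9*√(f + 206) = 9*√(206 + f))
207864 - Z(-648) = 207864 - 9*√(206 - 648) = 207864 - 9*√(-442) = 207864 - 9*I*√442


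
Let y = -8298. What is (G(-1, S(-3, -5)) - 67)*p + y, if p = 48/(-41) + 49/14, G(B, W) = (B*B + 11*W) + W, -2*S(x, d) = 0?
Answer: -346521/41 ≈ -8451.7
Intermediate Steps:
S(x, d) = 0 (S(x, d) = -½*0 = 0)
G(B, W) = B² + 12*W (G(B, W) = (B² + 11*W) + W = B² + 12*W)
p = 191/82 (p = 48*(-1/41) + 49*(1/14) = -48/41 + 7/2 = 191/82 ≈ 2.3293)
(G(-1, S(-3, -5)) - 67)*p + y = (((-1)² + 12*0) - 67)*(191/82) - 8298 = ((1 + 0) - 67)*(191/82) - 8298 = (1 - 67)*(191/82) - 8298 = -66*191/82 - 8298 = -6303/41 - 8298 = -346521/41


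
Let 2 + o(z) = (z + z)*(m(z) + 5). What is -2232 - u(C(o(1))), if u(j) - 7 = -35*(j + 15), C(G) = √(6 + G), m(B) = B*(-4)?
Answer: -1714 + 35*√6 ≈ -1628.3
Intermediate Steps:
m(B) = -4*B
o(z) = -2 + 2*z*(5 - 4*z) (o(z) = -2 + (z + z)*(-4*z + 5) = -2 + (2*z)*(5 - 4*z) = -2 + 2*z*(5 - 4*z))
u(j) = -518 - 35*j (u(j) = 7 - 35*(j + 15) = 7 - 35*(15 + j) = 7 + (-525 - 35*j) = -518 - 35*j)
-2232 - u(C(o(1))) = -2232 - (-518 - 35*√(6 + (-2 - 8*1² + 10*1))) = -2232 - (-518 - 35*√(6 + (-2 - 8*1 + 10))) = -2232 - (-518 - 35*√(6 + (-2 - 8 + 10))) = -2232 - (-518 - 35*√(6 + 0)) = -2232 - (-518 - 35*√6) = -2232 + (518 + 35*√6) = -1714 + 35*√6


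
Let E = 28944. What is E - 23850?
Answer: 5094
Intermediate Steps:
E - 23850 = 28944 - 23850 = 5094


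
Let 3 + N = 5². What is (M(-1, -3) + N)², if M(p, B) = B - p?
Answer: 400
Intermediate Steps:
N = 22 (N = -3 + 5² = -3 + 25 = 22)
(M(-1, -3) + N)² = ((-3 - 1*(-1)) + 22)² = ((-3 + 1) + 22)² = (-2 + 22)² = 20² = 400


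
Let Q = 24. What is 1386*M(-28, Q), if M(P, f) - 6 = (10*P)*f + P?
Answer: -9344412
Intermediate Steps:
M(P, f) = 6 + P + 10*P*f (M(P, f) = 6 + ((10*P)*f + P) = 6 + (10*P*f + P) = 6 + (P + 10*P*f) = 6 + P + 10*P*f)
1386*M(-28, Q) = 1386*(6 - 28 + 10*(-28)*24) = 1386*(6 - 28 - 6720) = 1386*(-6742) = -9344412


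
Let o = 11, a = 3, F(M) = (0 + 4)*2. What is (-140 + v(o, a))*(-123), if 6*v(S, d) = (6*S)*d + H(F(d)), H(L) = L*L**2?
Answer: 2665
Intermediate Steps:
F(M) = 8 (F(M) = 4*2 = 8)
H(L) = L**3
v(S, d) = 256/3 + S*d (v(S, d) = ((6*S)*d + 8**3)/6 = (6*S*d + 512)/6 = (512 + 6*S*d)/6 = 256/3 + S*d)
(-140 + v(o, a))*(-123) = (-140 + (256/3 + 11*3))*(-123) = (-140 + (256/3 + 33))*(-123) = (-140 + 355/3)*(-123) = -65/3*(-123) = 2665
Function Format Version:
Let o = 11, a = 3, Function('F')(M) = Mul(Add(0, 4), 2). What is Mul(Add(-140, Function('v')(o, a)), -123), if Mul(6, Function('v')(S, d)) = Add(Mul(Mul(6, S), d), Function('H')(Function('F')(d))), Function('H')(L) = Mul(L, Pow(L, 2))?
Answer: 2665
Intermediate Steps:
Function('F')(M) = 8 (Function('F')(M) = Mul(4, 2) = 8)
Function('H')(L) = Pow(L, 3)
Function('v')(S, d) = Add(Rational(256, 3), Mul(S, d)) (Function('v')(S, d) = Mul(Rational(1, 6), Add(Mul(Mul(6, S), d), Pow(8, 3))) = Mul(Rational(1, 6), Add(Mul(6, S, d), 512)) = Mul(Rational(1, 6), Add(512, Mul(6, S, d))) = Add(Rational(256, 3), Mul(S, d)))
Mul(Add(-140, Function('v')(o, a)), -123) = Mul(Add(-140, Add(Rational(256, 3), Mul(11, 3))), -123) = Mul(Add(-140, Add(Rational(256, 3), 33)), -123) = Mul(Add(-140, Rational(355, 3)), -123) = Mul(Rational(-65, 3), -123) = 2665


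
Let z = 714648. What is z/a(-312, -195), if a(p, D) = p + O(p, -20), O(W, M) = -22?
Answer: -357324/167 ≈ -2139.7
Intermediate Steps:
a(p, D) = -22 + p (a(p, D) = p - 22 = -22 + p)
z/a(-312, -195) = 714648/(-22 - 312) = 714648/(-334) = 714648*(-1/334) = -357324/167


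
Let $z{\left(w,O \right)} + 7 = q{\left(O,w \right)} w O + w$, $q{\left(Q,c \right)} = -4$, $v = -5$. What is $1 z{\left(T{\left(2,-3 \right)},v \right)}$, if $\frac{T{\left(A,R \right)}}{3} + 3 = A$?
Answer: $-70$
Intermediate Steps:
$T{\left(A,R \right)} = -9 + 3 A$
$z{\left(w,O \right)} = -7 + w - 4 O w$ ($z{\left(w,O \right)} = -7 + \left(- 4 w O + w\right) = -7 - \left(- w + 4 O w\right) = -7 + w - 4 O w$)
$1 z{\left(T{\left(2,-3 \right)},v \right)} = 1 \left(-7 + \left(-9 + 3 \cdot 2\right) - - 20 \left(-9 + 3 \cdot 2\right)\right) = 1 \left(-7 + \left(-9 + 6\right) - - 20 \left(-9 + 6\right)\right) = 1 \left(-7 - 3 - \left(-20\right) \left(-3\right)\right) = 1 \left(-7 - 3 - 60\right) = 1 \left(-70\right) = -70$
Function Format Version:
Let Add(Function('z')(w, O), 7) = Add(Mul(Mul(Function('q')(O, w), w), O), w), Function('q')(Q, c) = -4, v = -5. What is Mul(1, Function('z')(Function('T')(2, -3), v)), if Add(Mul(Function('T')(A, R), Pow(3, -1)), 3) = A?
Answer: -70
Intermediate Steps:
Function('T')(A, R) = Add(-9, Mul(3, A))
Function('z')(w, O) = Add(-7, w, Mul(-4, O, w)) (Function('z')(w, O) = Add(-7, Add(Mul(Mul(-4, w), O), w)) = Add(-7, Add(Mul(-4, O, w), w)) = Add(-7, Add(w, Mul(-4, O, w))) = Add(-7, w, Mul(-4, O, w)))
Mul(1, Function('z')(Function('T')(2, -3), v)) = Mul(1, Add(-7, Add(-9, Mul(3, 2)), Mul(-4, -5, Add(-9, Mul(3, 2))))) = Mul(1, Add(-7, Add(-9, 6), Mul(-4, -5, Add(-9, 6)))) = Mul(1, Add(-7, -3, Mul(-4, -5, -3))) = Mul(1, Add(-7, -3, -60)) = Mul(1, -70) = -70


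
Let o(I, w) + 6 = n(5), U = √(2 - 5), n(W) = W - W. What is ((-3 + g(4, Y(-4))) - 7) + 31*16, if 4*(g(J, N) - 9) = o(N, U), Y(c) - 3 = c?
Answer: 987/2 ≈ 493.50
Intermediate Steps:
Y(c) = 3 + c
n(W) = 0
U = I*√3 (U = √(-3) = I*√3 ≈ 1.732*I)
o(I, w) = -6 (o(I, w) = -6 + 0 = -6)
g(J, N) = 15/2 (g(J, N) = 9 + (¼)*(-6) = 9 - 3/2 = 15/2)
((-3 + g(4, Y(-4))) - 7) + 31*16 = ((-3 + 15/2) - 7) + 31*16 = (9/2 - 7) + 496 = -5/2 + 496 = 987/2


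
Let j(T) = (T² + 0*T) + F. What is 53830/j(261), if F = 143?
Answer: 3845/4876 ≈ 0.78856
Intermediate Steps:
j(T) = 143 + T² (j(T) = (T² + 0*T) + 143 = (T² + 0) + 143 = T² + 143 = 143 + T²)
53830/j(261) = 53830/(143 + 261²) = 53830/(143 + 68121) = 53830/68264 = 53830*(1/68264) = 3845/4876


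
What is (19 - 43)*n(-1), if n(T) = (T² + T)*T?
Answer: 0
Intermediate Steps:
n(T) = T*(T + T²) (n(T) = (T + T²)*T = T*(T + T²))
(19 - 43)*n(-1) = (19 - 43)*((-1)²*(1 - 1)) = -24*0 = 0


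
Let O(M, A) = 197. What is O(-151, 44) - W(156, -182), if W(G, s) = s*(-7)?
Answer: -1077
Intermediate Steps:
W(G, s) = -7*s
O(-151, 44) - W(156, -182) = 197 - (-7)*(-182) = 197 - 1*1274 = 197 - 1274 = -1077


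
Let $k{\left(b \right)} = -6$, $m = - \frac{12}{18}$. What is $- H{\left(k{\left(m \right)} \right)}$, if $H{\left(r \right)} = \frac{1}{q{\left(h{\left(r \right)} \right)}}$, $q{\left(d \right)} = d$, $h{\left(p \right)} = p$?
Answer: $\frac{1}{6} \approx 0.16667$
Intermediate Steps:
$m = - \frac{2}{3}$ ($m = \left(-12\right) \frac{1}{18} = - \frac{2}{3} \approx -0.66667$)
$H{\left(r \right)} = \frac{1}{r}$
$- H{\left(k{\left(m \right)} \right)} = - \frac{1}{-6} = \left(-1\right) \left(- \frac{1}{6}\right) = \frac{1}{6}$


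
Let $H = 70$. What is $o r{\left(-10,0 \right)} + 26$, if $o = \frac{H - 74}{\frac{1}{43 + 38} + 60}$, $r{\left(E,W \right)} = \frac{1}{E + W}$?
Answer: $\frac{632092}{24305} \approx 26.007$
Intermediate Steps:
$o = - \frac{324}{4861}$ ($o = \frac{70 - 74}{\frac{1}{43 + 38} + 60} = - \frac{4}{\frac{1}{81} + 60} = - \frac{4}{\frac{4861}{81}} = \left(-4\right) \frac{81}{4861} = - \frac{324}{4861} \approx -0.066653$)
$o r{\left(-10,0 \right)} + 26 = - \frac{324}{4861 \left(-10 + 0\right)} + 26 = - \frac{324}{4861 \left(-10\right)} + 26 = \left(- \frac{324}{4861}\right) \left(- \frac{1}{10}\right) + 26 = \frac{162}{24305} + 26 = \frac{632092}{24305}$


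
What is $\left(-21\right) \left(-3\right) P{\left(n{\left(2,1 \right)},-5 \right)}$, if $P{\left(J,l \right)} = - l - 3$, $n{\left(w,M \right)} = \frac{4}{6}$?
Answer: $126$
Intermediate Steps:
$n{\left(w,M \right)} = \frac{2}{3}$ ($n{\left(w,M \right)} = 4 \cdot \frac{1}{6} = \frac{2}{3}$)
$P{\left(J,l \right)} = -3 - l$
$\left(-21\right) \left(-3\right) P{\left(n{\left(2,1 \right)},-5 \right)} = \left(-21\right) \left(-3\right) \left(-3 - -5\right) = 63 \left(-3 + 5\right) = 63 \cdot 2 = 126$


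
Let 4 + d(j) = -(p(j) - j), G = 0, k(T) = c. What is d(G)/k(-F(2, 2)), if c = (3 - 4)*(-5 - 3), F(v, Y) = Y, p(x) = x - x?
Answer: -½ ≈ -0.50000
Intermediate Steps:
p(x) = 0
c = 8 (c = -1*(-8) = 8)
k(T) = 8
d(j) = -4 + j (d(j) = -4 - (0 - j) = -4 - (-1)*j = -4 + j)
d(G)/k(-F(2, 2)) = (-4 + 0)/8 = -4*⅛ = -½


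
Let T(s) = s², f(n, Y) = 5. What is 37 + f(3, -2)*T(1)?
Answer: 42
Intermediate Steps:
37 + f(3, -2)*T(1) = 37 + 5*1² = 37 + 5*1 = 37 + 5 = 42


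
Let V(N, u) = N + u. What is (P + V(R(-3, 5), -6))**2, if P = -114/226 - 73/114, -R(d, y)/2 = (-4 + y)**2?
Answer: 13877546809/165945924 ≈ 83.627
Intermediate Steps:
R(d, y) = -2*(-4 + y)**2
P = -14747/12882 (P = -114*1/226 - 73*1/114 = -57/113 - 73/114 = -14747/12882 ≈ -1.1448)
(P + V(R(-3, 5), -6))**2 = (-14747/12882 + (-2*(-4 + 5)**2 - 6))**2 = (-14747/12882 + (-2*1**2 - 6))**2 = (-14747/12882 + (-2*1 - 6))**2 = (-14747/12882 + (-2 - 6))**2 = (-14747/12882 - 8)**2 = (-117803/12882)**2 = 13877546809/165945924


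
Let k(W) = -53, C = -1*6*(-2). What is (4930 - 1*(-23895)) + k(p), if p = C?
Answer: 28772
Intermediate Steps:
C = 12 (C = -6*(-2) = 12)
p = 12
(4930 - 1*(-23895)) + k(p) = (4930 - 1*(-23895)) - 53 = (4930 + 23895) - 53 = 28825 - 53 = 28772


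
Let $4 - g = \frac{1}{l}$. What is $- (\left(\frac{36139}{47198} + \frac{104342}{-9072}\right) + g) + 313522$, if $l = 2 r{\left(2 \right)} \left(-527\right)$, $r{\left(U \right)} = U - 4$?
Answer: $\frac{2526716831642807}{8058964104} \approx 3.1353 \cdot 10^{5}$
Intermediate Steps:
$r{\left(U \right)} = -4 + U$
$l = 2108$ ($l = 2 \left(-4 + 2\right) \left(-527\right) = 2 \left(-2\right) \left(-527\right) = \left(-4\right) \left(-527\right) = 2108$)
$g = \frac{8431}{2108}$ ($g = 4 - \frac{1}{2108} = \frac{8431}{2108} \approx 3.9995$)
$- (\left(\frac{36139}{47198} + \frac{104342}{-9072}\right) + g) + 313522 = - (\left(\frac{36139}{47198} + \frac{104342}{-9072}\right) + \frac{8431}{2108}) + 313522 = - (\left(36139 \cdot \frac{1}{47198} + 104342 \left(- \frac{1}{9072}\right)\right) + \frac{8431}{2108}) + 313522 = - (\left(\frac{36139}{47198} - \frac{7453}{648}\right) + \frac{8431}{2108}) + 313522 = - (- \frac{164174311}{15292152} + \frac{8431}{2108}) + 313522 = \left(-1\right) \left(- \frac{54287828519}{8058964104}\right) + 313522 = \frac{54287828519}{8058964104} + 313522 = \frac{2526716831642807}{8058964104}$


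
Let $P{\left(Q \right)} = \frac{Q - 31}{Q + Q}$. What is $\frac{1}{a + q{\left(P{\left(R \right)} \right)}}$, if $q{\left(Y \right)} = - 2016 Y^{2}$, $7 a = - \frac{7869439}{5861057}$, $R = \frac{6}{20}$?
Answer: $- \frac{41027399}{216540322257095} \approx -1.8947 \cdot 10^{-7}$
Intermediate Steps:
$R = \frac{3}{10}$ ($R = 6 \cdot \frac{1}{20} = \frac{3}{10} \approx 0.3$)
$a = - \frac{7869439}{41027399}$ ($a = \frac{\left(-7869439\right) \frac{1}{5861057}}{7} = \frac{1}{7} \left(- \frac{7869439}{5861057}\right) = - \frac{7869439}{41027399} \approx -0.19181$)
$P{\left(Q \right)} = \frac{-31 + Q}{2 Q}$
$\frac{1}{a + q{\left(P{\left(R \right)} \right)}} = \frac{1}{- \frac{7869439}{41027399} - 2016 \left(\frac{-31 + \frac{3}{10}}{2 \cdot \frac{3}{10}}\right)^{2}} = \frac{1}{- \frac{7869439}{41027399} - 2016 \left(\frac{1}{2} \cdot \frac{10}{3} \left(- \frac{307}{10}\right)\right)^{2}} = \frac{1}{- \frac{7869439}{41027399} - 2016 \left(- \frac{307}{6}\right)^{2}} = \frac{1}{- \frac{7869439}{41027399} - 5277944} = \frac{1}{- \frac{216540322257095}{41027399}} = - \frac{41027399}{216540322257095}$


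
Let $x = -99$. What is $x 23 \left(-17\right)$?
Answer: $38709$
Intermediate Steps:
$x 23 \left(-17\right) = \left(-99\right) 23 \left(-17\right) = \left(-2277\right) \left(-17\right) = 38709$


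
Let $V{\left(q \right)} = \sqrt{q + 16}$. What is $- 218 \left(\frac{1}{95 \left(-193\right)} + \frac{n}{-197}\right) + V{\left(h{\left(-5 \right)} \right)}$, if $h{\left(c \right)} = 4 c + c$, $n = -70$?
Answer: $- \frac{279749154}{3611995} + 3 i \approx -77.45 + 3.0 i$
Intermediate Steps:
$h{\left(c \right)} = 5 c$
$V{\left(q \right)} = \sqrt{16 + q}$
$- 218 \left(\frac{1}{95 \left(-193\right)} + \frac{n}{-197}\right) + V{\left(h{\left(-5 \right)} \right)} = - 218 \left(\frac{1}{95 \left(-193\right)} - \frac{70}{-197}\right) + \sqrt{16 + 5 \left(-5\right)} = - 218 \left(\frac{1}{95} \left(- \frac{1}{193}\right) - - \frac{70}{197}\right) + \sqrt{16 - 25} = - 218 \left(- \frac{1}{18335} + \frac{70}{197}\right) + \sqrt{-9} = \left(-218\right) \frac{1283253}{3611995} + 3 i = - \frac{279749154}{3611995} + 3 i$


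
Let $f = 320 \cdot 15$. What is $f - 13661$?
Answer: $-8861$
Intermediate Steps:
$f = 4800$
$f - 13661 = 4800 - 13661 = -8861$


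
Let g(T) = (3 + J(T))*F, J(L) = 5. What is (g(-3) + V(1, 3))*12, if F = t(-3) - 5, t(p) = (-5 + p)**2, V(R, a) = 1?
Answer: 5676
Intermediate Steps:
F = 59 (F = (-5 - 3)**2 - 5 = (-8)**2 - 5 = 64 - 5 = 59)
g(T) = 472 (g(T) = (3 + 5)*59 = 8*59 = 472)
(g(-3) + V(1, 3))*12 = (472 + 1)*12 = 473*12 = 5676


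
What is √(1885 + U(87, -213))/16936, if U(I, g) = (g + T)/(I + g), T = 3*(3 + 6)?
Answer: √12999/44457 ≈ 0.0025646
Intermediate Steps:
T = 27 (T = 3*9 = 27)
U(I, g) = (27 + g)/(I + g) (U(I, g) = (g + 27)/(I + g) = (27 + g)/(I + g))
√(1885 + U(87, -213))/16936 = √(1885 + (27 - 213)/(87 - 213))/16936 = √(1885 - 186/(-126))*(1/16936) = √(1885 - 1/126*(-186))*(1/16936) = √(1885 + 31/21)*(1/16936) = √(39616/21)*(1/16936) = (8*√12999/21)*(1/16936) = √12999/44457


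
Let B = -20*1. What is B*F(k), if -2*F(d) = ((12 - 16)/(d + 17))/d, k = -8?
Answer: 5/9 ≈ 0.55556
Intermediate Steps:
B = -20
F(d) = 2/(d*(17 + d)) (F(d) = -(12 - 16)/(d + 17)/(2*d) = -(-4/(17 + d))/(2*d) = -(-2)/(d*(17 + d)) = 2/(d*(17 + d)))
B*F(k) = -40/((-8)*(17 - 8)) = -40*(-1)/(8*9) = -20*(-1/36) = 5/9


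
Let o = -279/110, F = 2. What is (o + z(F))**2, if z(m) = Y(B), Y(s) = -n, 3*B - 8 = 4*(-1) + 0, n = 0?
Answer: 77841/12100 ≈ 6.4331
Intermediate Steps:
B = 4/3 (B = 8/3 + (4*(-1) + 0)/3 = 8/3 + (-4 + 0)/3 = 8/3 + (1/3)*(-4) = 8/3 - 4/3 = 4/3 ≈ 1.3333)
o = -279/110 (o = -279*1/110 = -279/110 ≈ -2.5364)
Y(s) = 0 (Y(s) = -1*0 = 0)
z(m) = 0
(o + z(F))**2 = (-279/110 + 0)**2 = (-279/110)**2 = 77841/12100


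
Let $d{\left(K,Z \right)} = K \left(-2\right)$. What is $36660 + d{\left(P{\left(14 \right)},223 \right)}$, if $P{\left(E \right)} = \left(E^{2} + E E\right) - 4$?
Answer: $35884$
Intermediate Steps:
$P{\left(E \right)} = -4 + 2 E^{2}$ ($P{\left(E \right)} = \left(E^{2} + E^{2}\right) - 4 = 2 E^{2} - 4 = -4 + 2 E^{2}$)
$d{\left(K,Z \right)} = - 2 K$
$36660 + d{\left(P{\left(14 \right)},223 \right)} = 36660 - 2 \left(-4 + 2 \cdot 14^{2}\right) = 36660 - 2 \left(-4 + 2 \cdot 196\right) = 36660 - 2 \left(-4 + 392\right) = 36660 - 776 = 35884$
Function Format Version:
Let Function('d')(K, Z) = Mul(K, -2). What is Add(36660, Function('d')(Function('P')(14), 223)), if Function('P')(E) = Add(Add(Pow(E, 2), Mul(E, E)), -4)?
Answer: 35884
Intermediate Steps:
Function('P')(E) = Add(-4, Mul(2, Pow(E, 2))) (Function('P')(E) = Add(Add(Pow(E, 2), Pow(E, 2)), -4) = Add(Mul(2, Pow(E, 2)), -4) = Add(-4, Mul(2, Pow(E, 2))))
Function('d')(K, Z) = Mul(-2, K)
Add(36660, Function('d')(Function('P')(14), 223)) = Add(36660, Mul(-2, Add(-4, Mul(2, Pow(14, 2))))) = Add(36660, Mul(-2, Add(-4, Mul(2, 196)))) = Add(36660, Mul(-2, Add(-4, 392))) = Add(36660, Mul(-2, 388)) = Add(36660, -776) = 35884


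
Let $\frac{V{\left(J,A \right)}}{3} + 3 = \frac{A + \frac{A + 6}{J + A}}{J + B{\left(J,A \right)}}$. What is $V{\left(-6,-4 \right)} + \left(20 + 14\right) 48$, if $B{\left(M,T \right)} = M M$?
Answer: $\frac{81129}{50} \approx 1622.6$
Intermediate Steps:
$B{\left(M,T \right)} = M^{2}$
$V{\left(J,A \right)} = -9 + \frac{3 \left(A + \frac{6 + A}{A + J}\right)}{J + J^{2}}$ ($V{\left(J,A \right)} = -9 + 3 \frac{A + \frac{A + 6}{J + A}}{J + J^{2}} = -9 + 3 \frac{A + \frac{6 + A}{A + J}}{J + J^{2}} = -9 + \frac{3 \left(A + \frac{6 + A}{A + J}\right)}{J + J^{2}}$)
$V{\left(-6,-4 \right)} + \left(20 + 14\right) 48 = \frac{3 \left(6 - 4 + \left(-4\right)^{2} - 3 \left(-6\right)^{2} - 3 \left(-6\right)^{3} - - 12 \left(-6\right)^{2} - \left(-8\right) \left(-6\right)\right)}{\left(-6\right) \left(-4 - 6 + \left(-6\right)^{2} - -24\right)} + \left(20 + 14\right) 48 = 3 \left(- \frac{1}{6}\right) \frac{1}{-4 - 6 + 36 + 24} \left(6 - 4 + 16 - 108 - -648 - \left(-12\right) 36 - 48\right) + 34 \cdot 48 = 3 \left(- \frac{1}{6}\right) \frac{1}{50} \left(6 - 4 + 16 - 108 + 648 + 432 - 48\right) + 1632 = 3 \left(- \frac{1}{6}\right) \frac{1}{50} \cdot 942 + 1632 = - \frac{471}{50} + 1632 = \frac{81129}{50}$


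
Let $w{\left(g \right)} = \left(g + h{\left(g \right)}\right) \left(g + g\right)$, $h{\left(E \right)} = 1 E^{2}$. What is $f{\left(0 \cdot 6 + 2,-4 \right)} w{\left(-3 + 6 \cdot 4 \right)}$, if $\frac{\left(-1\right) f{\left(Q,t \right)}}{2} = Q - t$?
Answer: $-232848$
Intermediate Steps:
$h{\left(E \right)} = E^{2}$
$f{\left(Q,t \right)} = - 2 Q + 2 t$ ($f{\left(Q,t \right)} = - 2 \left(Q - t\right) = - 2 Q + 2 t$)
$w{\left(g \right)} = 2 g \left(g + g^{2}\right)$ ($w{\left(g \right)} = \left(g + g^{2}\right) \left(g + g\right) = \left(g + g^{2}\right) 2 g = 2 g \left(g + g^{2}\right)$)
$f{\left(0 \cdot 6 + 2,-4 \right)} w{\left(-3 + 6 \cdot 4 \right)} = \left(- 2 \left(0 \cdot 6 + 2\right) + 2 \left(-4\right)\right) 2 \left(-3 + 6 \cdot 4\right)^{2} \left(1 + \left(-3 + 6 \cdot 4\right)\right) = \left(- 2 \left(0 + 2\right) - 8\right) 2 \left(-3 + 24\right)^{2} \left(1 + \left(-3 + 24\right)\right) = \left(\left(-2\right) 2 - 8\right) 2 \cdot 21^{2} \left(1 + 21\right) = \left(-4 - 8\right) 2 \cdot 441 \cdot 22 = \left(-12\right) 19404 = -232848$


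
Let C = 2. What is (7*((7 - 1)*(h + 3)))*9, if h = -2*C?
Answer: -378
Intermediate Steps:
h = -4 (h = -2*2 = -4)
(7*((7 - 1)*(h + 3)))*9 = (7*((7 - 1)*(-4 + 3)))*9 = (7*(6*(-1)))*9 = (7*(-6))*9 = -42*9 = -378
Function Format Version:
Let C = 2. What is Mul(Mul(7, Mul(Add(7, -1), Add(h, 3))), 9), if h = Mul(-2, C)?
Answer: -378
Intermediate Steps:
h = -4 (h = Mul(-2, 2) = -4)
Mul(Mul(7, Mul(Add(7, -1), Add(h, 3))), 9) = Mul(Mul(7, Mul(Add(7, -1), Add(-4, 3))), 9) = Mul(Mul(7, Mul(6, -1)), 9) = Mul(Mul(7, -6), 9) = Mul(-42, 9) = -378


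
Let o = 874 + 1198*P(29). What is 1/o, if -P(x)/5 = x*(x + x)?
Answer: -1/10074306 ≈ -9.9262e-8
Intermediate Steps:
P(x) = -10*x² (P(x) = -5*x*(x + x) = -5*x*2*x = -10*x²)
o = -10074306 (o = 874 + 1198*(-10*29²) = 874 + 1198*(-10*841) = 874 + 1198*(-8410) = 874 - 10075180 = -10074306)
1/o = 1/(-10074306) = -1/10074306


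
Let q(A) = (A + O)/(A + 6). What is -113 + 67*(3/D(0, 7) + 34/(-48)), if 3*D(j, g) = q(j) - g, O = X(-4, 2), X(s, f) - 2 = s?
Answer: -64069/264 ≈ -242.69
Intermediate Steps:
X(s, f) = 2 + s
O = -2 (O = 2 - 4 = -2)
q(A) = (-2 + A)/(6 + A) (q(A) = (A - 2)/(A + 6) = (-2 + A)/(6 + A))
D(j, g) = -g/3 + (-2 + j)/(3*(6 + j)) (D(j, g) = ((-2 + j)/(6 + j) - g)/3 = (-g + (-2 + j)/(6 + j))/3 = -g/3 + (-2 + j)/(3*(6 + j)))
-113 + 67*(3/D(0, 7) + 34/(-48)) = -113 + 67*(3/(((-2 + 0 - 1*7*(6 + 0))/(3*(6 + 0)))) + 34/(-48)) = -113 + 67*(3/(((⅓)*(-2 + 0 - 1*7*6)/6)) + 34*(-1/48)) = -113 + 67*(3/(((⅓)*(⅙)*(-2 + 0 - 42))) - 17/24) = -113 + 67*(3/(((⅓)*(⅙)*(-44))) - 17/24) = -113 + 67*(3/(-22/9) - 17/24) = -113 + 67*(3*(-9/22) - 17/24) = -113 + 67*(-27/22 - 17/24) = -113 + 67*(-511/264) = -113 - 34237/264 = -64069/264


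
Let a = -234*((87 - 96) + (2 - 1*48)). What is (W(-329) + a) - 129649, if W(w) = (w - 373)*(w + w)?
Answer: 345137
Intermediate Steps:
W(w) = 2*w*(-373 + w) (W(w) = (-373 + w)*(2*w) = 2*w*(-373 + w))
a = 12870 (a = -234*(-9 + (2 - 48)) = -234*(-9 - 46) = -234*(-55) = 12870)
(W(-329) + a) - 129649 = (2*(-329)*(-373 - 329) + 12870) - 129649 = (2*(-329)*(-702) + 12870) - 129649 = (461916 + 12870) - 129649 = 474786 - 129649 = 345137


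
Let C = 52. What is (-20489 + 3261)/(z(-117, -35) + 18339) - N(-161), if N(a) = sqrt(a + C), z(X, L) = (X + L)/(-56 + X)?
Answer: -40828/43463 - I*sqrt(109) ≈ -0.93937 - 10.44*I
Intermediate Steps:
z(X, L) = (L + X)/(-56 + X)
N(a) = sqrt(52 + a) (N(a) = sqrt(a + 52) = sqrt(52 + a))
(-20489 + 3261)/(z(-117, -35) + 18339) - N(-161) = (-20489 + 3261)/((-35 - 117)/(-56 - 117) + 18339) - sqrt(52 - 161) = -17228/(-152/(-173) + 18339) - sqrt(-109) = -17228/(-1/173*(-152) + 18339) - I*sqrt(109) = -17228/(152/173 + 18339) - I*sqrt(109) = -17228/3172799/173 - I*sqrt(109) = -17228*173/3172799 - I*sqrt(109) = -40828/43463 - I*sqrt(109)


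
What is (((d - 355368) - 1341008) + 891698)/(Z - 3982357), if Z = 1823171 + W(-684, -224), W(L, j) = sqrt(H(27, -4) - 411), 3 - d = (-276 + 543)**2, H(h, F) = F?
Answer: 1891369205304/4662084183011 + 875964*I*sqrt(415)/4662084183011 ≈ 0.40569 + 3.8276e-6*I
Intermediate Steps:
d = -71286 (d = 3 - (-276 + 543)**2 = 3 - 1*267**2 = 3 - 1*71289 = 3 - 71289 = -71286)
W(L, j) = I*sqrt(415) (W(L, j) = sqrt(-4 - 411) = sqrt(-415) = I*sqrt(415))
Z = 1823171 + I*sqrt(415) ≈ 1.8232e+6 + 20.372*I
(((d - 355368) - 1341008) + 891698)/(Z - 3982357) = (((-71286 - 355368) - 1341008) + 891698)/((1823171 + I*sqrt(415)) - 3982357) = ((-426654 - 1341008) + 891698)/(-2159186 + I*sqrt(415)) = (-1767662 + 891698)/(-2159186 + I*sqrt(415)) = -875964/(-2159186 + I*sqrt(415))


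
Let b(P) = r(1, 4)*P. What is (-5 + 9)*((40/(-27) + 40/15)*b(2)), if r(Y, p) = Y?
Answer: 256/27 ≈ 9.4815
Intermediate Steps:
b(P) = P (b(P) = 1*P = P)
(-5 + 9)*((40/(-27) + 40/15)*b(2)) = (-5 + 9)*((40/(-27) + 40/15)*2) = 4*((40*(-1/27) + 40*(1/15))*2) = 4*((-40/27 + 8/3)*2) = 4*((32/27)*2) = 4*(64/27) = 256/27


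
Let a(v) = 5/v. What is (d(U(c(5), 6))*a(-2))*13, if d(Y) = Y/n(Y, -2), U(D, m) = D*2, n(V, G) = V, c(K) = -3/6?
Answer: -65/2 ≈ -32.500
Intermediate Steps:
c(K) = -½ (c(K) = -3*⅙ = -½)
U(D, m) = 2*D
d(Y) = 1 (d(Y) = Y/Y = 1)
(d(U(c(5), 6))*a(-2))*13 = (1*(5/(-2)))*13 = (1*(5*(-½)))*13 = (1*(-5/2))*13 = -5/2*13 = -65/2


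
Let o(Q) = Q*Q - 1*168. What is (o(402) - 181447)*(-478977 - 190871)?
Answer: 13404328328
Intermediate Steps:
o(Q) = -168 + Q**2 (o(Q) = Q**2 - 168 = -168 + Q**2)
(o(402) - 181447)*(-478977 - 190871) = ((-168 + 402**2) - 181447)*(-478977 - 190871) = ((-168 + 161604) - 181447)*(-669848) = (161436 - 181447)*(-669848) = -20011*(-669848) = 13404328328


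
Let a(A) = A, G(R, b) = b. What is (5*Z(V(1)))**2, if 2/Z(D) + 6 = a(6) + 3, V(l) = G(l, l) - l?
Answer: 100/9 ≈ 11.111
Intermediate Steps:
V(l) = 0 (V(l) = l - l = 0)
Z(D) = 2/3 (Z(D) = 2/(-6 + (6 + 3)) = 2/(-6 + 9) = 2/3)
(5*Z(V(1)))**2 = (5*(2/3))**2 = (10/3)**2 = 100/9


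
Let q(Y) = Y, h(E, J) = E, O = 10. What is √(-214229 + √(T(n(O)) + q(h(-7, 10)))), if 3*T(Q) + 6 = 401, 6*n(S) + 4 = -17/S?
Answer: √(-1928061 + 3*√1122)/3 ≈ 462.84*I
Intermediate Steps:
n(S) = -⅔ - 17/(6*S) (n(S) = -⅔ + (-17/S)/6 = -⅔ - 17/(6*S))
T(Q) = 395/3 (T(Q) = -2 + (⅓)*401 = -2 + 401/3 = 395/3)
√(-214229 + √(T(n(O)) + q(h(-7, 10)))) = √(-214229 + √(395/3 - 7)) = √(-214229 + √(374/3)) = √(-214229 + √1122/3)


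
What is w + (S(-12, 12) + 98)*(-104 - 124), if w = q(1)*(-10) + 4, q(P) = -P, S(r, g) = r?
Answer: -19594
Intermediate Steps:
w = 14 (w = -1*1*(-10) + 4 = -1*(-10) + 4 = 10 + 4 = 14)
w + (S(-12, 12) + 98)*(-104 - 124) = 14 + (-12 + 98)*(-104 - 124) = 14 + 86*(-228) = 14 - 19608 = -19594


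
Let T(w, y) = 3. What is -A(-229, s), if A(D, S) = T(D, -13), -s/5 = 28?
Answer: -3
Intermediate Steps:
s = -140 (s = -5*28 = -140)
A(D, S) = 3
-A(-229, s) = -1*3 = -3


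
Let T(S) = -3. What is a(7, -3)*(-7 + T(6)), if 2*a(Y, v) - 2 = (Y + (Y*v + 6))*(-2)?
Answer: -90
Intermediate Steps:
a(Y, v) = -5 - Y - Y*v (a(Y, v) = 1 + ((Y + (Y*v + 6))*(-2))/2 = 1 + ((Y + (6 + Y*v))*(-2))/2 = 1 + ((6 + Y + Y*v)*(-2))/2 = 1 + (-12 - 2*Y - 2*Y*v)/2 = 1 + (-6 - Y - Y*v) = -5 - Y - Y*v)
a(7, -3)*(-7 + T(6)) = (-5 - 1*7 - 1*7*(-3))*(-7 - 3) = (-5 - 7 + 21)*(-10) = 9*(-10) = -90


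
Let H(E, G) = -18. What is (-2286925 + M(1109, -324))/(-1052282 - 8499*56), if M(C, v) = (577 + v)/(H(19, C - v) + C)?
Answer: 1247517461/833647283 ≈ 1.4965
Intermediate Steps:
M(C, v) = (577 + v)/(-18 + C)
(-2286925 + M(1109, -324))/(-1052282 - 8499*56) = (-2286925 + (577 - 324)/(-18 + 1109))/(-1052282 - 8499*56) = (-2286925 + 253/1091)/(-1052282 - 475944) = (-2286925 + (1/1091)*253)/(-1528226) = (-2286925 + 253/1091)*(-1/1528226) = -2495034922/1091*(-1/1528226) = 1247517461/833647283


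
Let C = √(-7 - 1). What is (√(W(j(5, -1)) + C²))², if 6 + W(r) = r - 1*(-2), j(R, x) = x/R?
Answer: -61/5 ≈ -12.200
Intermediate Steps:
W(r) = -4 + r (W(r) = -6 + (r - 1*(-2)) = -6 + (r + 2) = -6 + (2 + r) = -4 + r)
C = 2*I*√2 (C = √(-8) = 2*I*√2 ≈ 2.8284*I)
(√(W(j(5, -1)) + C²))² = (√((-4 - 1/5) + (2*I*√2)²))² = (√((-4 - 1*⅕) - 8))² = (√((-4 - ⅕) - 8))² = (√(-21/5 - 8))² = (√(-61/5))² = (I*√305/5)² = -61/5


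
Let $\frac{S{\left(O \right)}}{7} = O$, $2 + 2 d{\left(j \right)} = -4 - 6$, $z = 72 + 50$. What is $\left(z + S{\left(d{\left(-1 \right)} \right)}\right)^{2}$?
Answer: $6400$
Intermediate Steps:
$z = 122$
$d{\left(j \right)} = -6$ ($d{\left(j \right)} = -1 + \frac{-4 - 6}{2} = -1 + \frac{1}{2} \left(-10\right) = -1 - 5 = -6$)
$S{\left(O \right)} = 7 O$
$\left(z + S{\left(d{\left(-1 \right)} \right)}\right)^{2} = \left(122 + 7 \left(-6\right)\right)^{2} = \left(122 - 42\right)^{2} = 80^{2} = 6400$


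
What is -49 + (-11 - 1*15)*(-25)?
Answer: 601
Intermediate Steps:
-49 + (-11 - 1*15)*(-25) = -49 + (-11 - 15)*(-25) = -49 - 26*(-25) = -49 + 650 = 601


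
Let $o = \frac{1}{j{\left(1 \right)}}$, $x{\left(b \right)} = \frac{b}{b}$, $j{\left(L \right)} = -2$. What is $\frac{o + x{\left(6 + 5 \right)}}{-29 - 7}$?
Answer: $- \frac{1}{72} \approx -0.013889$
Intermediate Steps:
$x{\left(b \right)} = 1$
$o = - \frac{1}{2}$ ($o = \frac{1}{-2} = - \frac{1}{2} \approx -0.5$)
$\frac{o + x{\left(6 + 5 \right)}}{-29 - 7} = \frac{- \frac{1}{2} + 1}{-29 - 7} = \frac{1}{2 \left(-36\right)} = \frac{1}{2} \left(- \frac{1}{36}\right) = - \frac{1}{72}$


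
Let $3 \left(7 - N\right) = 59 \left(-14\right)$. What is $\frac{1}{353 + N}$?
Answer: $\frac{3}{1906} \approx 0.001574$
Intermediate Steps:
$N = \frac{847}{3}$ ($N = 7 - \frac{59 \left(-14\right)}{3} = 7 - - \frac{826}{3} = 7 + \frac{826}{3} = \frac{847}{3} \approx 282.33$)
$\frac{1}{353 + N} = \frac{1}{353 + \frac{847}{3}} = \frac{1}{\frac{1906}{3}} = \frac{3}{1906}$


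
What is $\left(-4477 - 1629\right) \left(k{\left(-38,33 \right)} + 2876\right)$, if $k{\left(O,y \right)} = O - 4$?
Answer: $-17304404$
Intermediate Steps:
$k{\left(O,y \right)} = -4 + O$ ($k{\left(O,y \right)} = O - 4 = -4 + O$)
$\left(-4477 - 1629\right) \left(k{\left(-38,33 \right)} + 2876\right) = \left(-4477 - 1629\right) \left(\left(-4 - 38\right) + 2876\right) = - 6106 \left(-42 + 2876\right) = \left(-6106\right) 2834 = -17304404$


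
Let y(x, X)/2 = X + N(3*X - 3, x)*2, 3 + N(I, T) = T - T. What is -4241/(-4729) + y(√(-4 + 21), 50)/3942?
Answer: 8567087/9320859 ≈ 0.91913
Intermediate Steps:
N(I, T) = -3 (N(I, T) = -3 + (T - T) = -3 + 0 = -3)
y(x, X) = -12 + 2*X (y(x, X) = 2*(X - 3*2) = 2*(X - 6) = 2*(-6 + X) = -12 + 2*X)
-4241/(-4729) + y(√(-4 + 21), 50)/3942 = -4241/(-4729) + (-12 + 2*50)/3942 = -4241*(-1/4729) + (-12 + 100)*(1/3942) = 4241/4729 + 88*(1/3942) = 4241/4729 + 44/1971 = 8567087/9320859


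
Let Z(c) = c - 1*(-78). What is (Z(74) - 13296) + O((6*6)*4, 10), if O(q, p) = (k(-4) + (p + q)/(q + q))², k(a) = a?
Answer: -272304983/20736 ≈ -13132.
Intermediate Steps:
Z(c) = 78 + c (Z(c) = c + 78 = 78 + c)
O(q, p) = (-4 + (p + q)/(2*q))² (O(q, p) = (-4 + (p + q)/(q + q))² = (-4 + (p + q)/((2*q)))² = (-4 + (p + q)*(1/(2*q)))² = (-4 + (p + q)/(2*q))²)
(Z(74) - 13296) + O((6*6)*4, 10) = ((78 + 74) - 13296) + (10 - 7*6*6*4)²/(4*((6*6)*4)²) = (152 - 13296) + (10 - 252*4)²/(4*(36*4)²) = -13144 + (¼)*(10 - 7*144)²/144² = -13144 + (¼)*(1/20736)*(10 - 1008)² = -13144 + (¼)*(1/20736)*(-998)² = -13144 + (¼)*(1/20736)*996004 = -13144 + 249001/20736 = -272304983/20736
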